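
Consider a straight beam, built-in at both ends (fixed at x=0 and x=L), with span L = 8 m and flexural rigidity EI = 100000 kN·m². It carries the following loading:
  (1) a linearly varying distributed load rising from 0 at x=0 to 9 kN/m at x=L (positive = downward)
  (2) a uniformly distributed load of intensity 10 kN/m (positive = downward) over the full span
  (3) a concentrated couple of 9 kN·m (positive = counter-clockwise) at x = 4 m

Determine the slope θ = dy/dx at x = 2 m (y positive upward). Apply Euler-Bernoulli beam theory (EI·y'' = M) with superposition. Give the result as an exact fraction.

Load 1 — triangular load w₀=9 kN/m (0→w₀ over full span):
  θ_1 = -w₀(2x(L-x)(L-2x)(x+2L)+x²(L-x)²)/(120LEI) = -9·(2·2·(8-2)·(8-2·2)·(2+2·8)+2²·(8-2)²)/(120·8·100000) = -351/2000000 rad
Load 2 — uniform load w=10 kN/m over full span:
  θ_2 = -wx(L-x)(L-2x)/(12EI) = -10·2·(8-2)·(8-2·2)/(12·100000) = -1/2500 rad
Load 3 — applied couple M₀=9 kN·m at a=4 m (b=L-a=4):
  θ_3 = (R_Ax²/2 - M_Ax)/EI  [x≤a] with R_A=27/16, M_A=9/4 = ((27/16)·2²/2 - (9/4)·2)/100000 = -9/800000 rad
Superposition: θ = Σ θ_i = -2347/4000000 rad ≈ -0.000587 rad

θ(2) = -2347/4000000 rad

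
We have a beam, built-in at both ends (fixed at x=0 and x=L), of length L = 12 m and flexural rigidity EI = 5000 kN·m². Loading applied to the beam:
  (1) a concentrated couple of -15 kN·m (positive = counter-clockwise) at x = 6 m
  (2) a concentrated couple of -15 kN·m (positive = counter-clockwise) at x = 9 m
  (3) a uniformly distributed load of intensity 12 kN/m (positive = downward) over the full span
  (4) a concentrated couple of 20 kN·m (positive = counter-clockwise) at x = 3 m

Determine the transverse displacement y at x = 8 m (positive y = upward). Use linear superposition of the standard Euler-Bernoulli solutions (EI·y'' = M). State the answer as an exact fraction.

y(8) = -231/2500 m

Load 1 — applied couple M₀=-15 kN·m at a=6 m (b=L-a=6):
  y_1 = (R_Ax³/6 - M_Ax²/2 - M₀(x-a)²/2)/EI  [x>a] with R_A=-15/8, M_A=-15/4 = ((-15/8)·8³/6 - (-15/4)·8²/2 - (-15)·(8-6)²/2)/5000 = -1/500 m
Load 2 — applied couple M₀=-15 kN·m at a=9 m (b=L-a=3):
  y_2 = (R_Ax³/6 - M_Ax²/2)/EI  [x≤a] with R_A=-45/32, M_A=-75/16 = ((-45/32)·8³/6 - (-75/16)·8²/2)/5000 = 3/500 m
Load 3 — uniform load w=12 kN/m over full span:
  y_3 = -wx²(L-x)²/(24EI) = -12·8²·(12-8)²/(24·5000) = -64/625 m
Load 4 — applied couple M₀=20 kN·m at a=3 m (b=L-a=9):
  y_4 = (R_Ax³/6 - M_Ax²/2 - M₀(x-a)²/2)/EI  [x>a] with R_A=15/8, M_A=-15/4 = ((15/8)·8³/6 - (-15/4)·8²/2 - 20·(8-3)²/2)/5000 = 3/500 m
Superposition: y = Σ y_i = -231/2500 m ≈ -0.092400 m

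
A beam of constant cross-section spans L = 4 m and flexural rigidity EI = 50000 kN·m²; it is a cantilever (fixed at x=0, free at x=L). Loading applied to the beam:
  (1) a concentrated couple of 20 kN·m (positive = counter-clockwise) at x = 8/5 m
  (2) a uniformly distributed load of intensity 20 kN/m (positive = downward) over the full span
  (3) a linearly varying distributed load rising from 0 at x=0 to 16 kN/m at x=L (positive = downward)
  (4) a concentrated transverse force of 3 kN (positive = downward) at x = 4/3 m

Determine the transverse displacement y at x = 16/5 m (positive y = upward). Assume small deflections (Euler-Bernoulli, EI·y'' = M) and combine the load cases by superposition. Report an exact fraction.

Load 1 — applied couple M₀=20 kN·m at a=8/5 m (b=L-a=12/5):
  y_1 = M₀a(2x-a)/(2EI)  [x>a] = 20·(8/5)·(2·(16/5)-(8/5))/(2·50000) = 24/15625 m
Load 2 — uniform load w=20 kN/m over full span:
  y_2 = -wx²(x²-4Lx+6L²)/(24EI) = -20·(16/5)²·((16/5)²-4·4·(16/5)+6·4²)/(24·50000) = -11008/1171875 m
Load 3 — triangular load w₀=16 kN/m (0→w₀ over full span):
  y_3 = (w₀Lx³/12-w₀L²x²/6-w₀x⁵/(120L))/EI = (16·4·(16/5)³/12-16·4²·(16/5)²/6-16·(16/5)⁵/(120·4))/50000 = -800768/146484375 m
Load 4 — point force P=3 kN at a=4/3 m (b=L-a=8/3):
  y_4 = -Pa²(3x-a)/(6EI)  [x>a] = -3·(4/3)²·(3·(16/5)-(4/3))/(6·50000) = -62/421875 m
Superposition: y = Σ y_i = -17759662/1318359375 m ≈ -0.013471 m

y(16/5) = -17759662/1318359375 m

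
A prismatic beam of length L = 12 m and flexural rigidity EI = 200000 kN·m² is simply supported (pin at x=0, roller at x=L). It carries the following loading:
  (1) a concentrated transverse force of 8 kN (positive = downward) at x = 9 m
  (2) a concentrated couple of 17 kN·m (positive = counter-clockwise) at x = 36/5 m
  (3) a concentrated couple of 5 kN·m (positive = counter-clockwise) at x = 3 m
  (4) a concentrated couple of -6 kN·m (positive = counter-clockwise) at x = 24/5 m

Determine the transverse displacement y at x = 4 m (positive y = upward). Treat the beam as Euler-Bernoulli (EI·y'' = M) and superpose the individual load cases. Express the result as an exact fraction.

y(4) = -43651/45000000 m

Load 1 — point force P=8 kN at a=9 m (b=L-a=3):
  y_1 = -Pbx(L²-b²-x²)/(6LEI)  [x≤a] = -8·3·4·(12²-3²-4²)/(6·12·200000) = -119/150000 m
Load 2 — applied couple M₀=17 kN·m at a=36/5 m (b=L-a=24/5):
  y_2 = (M₀x³/(6L)+C₁x)/EI  [x≤a] with C₁=M₀(3b²-L²)/(6L)=-442/25 = (17·4³/(6·12)+(-442/25)·4)/200000 = -391/1406250 m
Load 3 — applied couple M₀=5 kN·m at a=3 m (b=L-a=9):
  y_3 = (M₀x³/(6L)-M₀(x-a)²/2+C₁x)/EI  [x>a] with C₁=M₀(3b²-L²)/(6L)=55/8 = (5·4³/(6·12)-5·(4-3)²/2+(55/8)·4)/200000 = 53/360000 m
Load 4 — applied couple M₀=-6 kN·m at a=24/5 m (b=L-a=36/5):
  y_4 = (M₀x³/(6L)+C₁x)/EI  [x≤a] with C₁=M₀(3b²-L²)/(6L)=-24/25 = ((-6)·4³/(6·12)+(-24/25)·4)/200000 = -43/937500 m
Superposition: y = Σ y_i = -43651/45000000 m ≈ -0.000970 m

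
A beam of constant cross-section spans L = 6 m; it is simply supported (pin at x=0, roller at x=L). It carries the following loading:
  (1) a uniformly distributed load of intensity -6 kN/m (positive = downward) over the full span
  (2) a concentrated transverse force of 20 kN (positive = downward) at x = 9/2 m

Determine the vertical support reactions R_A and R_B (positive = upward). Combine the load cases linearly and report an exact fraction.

Load 1 — uniform load w=-6 kN/m over full span:
  R_A = wL/2 = (-6)·6/2 = -18 kN
  R_B = wL/2 = (-6)·6/2 = -18 kN
Load 2 — point force P=20 kN at a=9/2 m (b=L-a=3/2):
  R_A = Pb/L = 20·(3/2)/6 = 5 kN
  R_B = Pa/L = 20·(9/2)/6 = 15 kN
Superposition: R_A = -13 kN, R_B = -3 kN

R_A = -13 kN, R_B = -3 kN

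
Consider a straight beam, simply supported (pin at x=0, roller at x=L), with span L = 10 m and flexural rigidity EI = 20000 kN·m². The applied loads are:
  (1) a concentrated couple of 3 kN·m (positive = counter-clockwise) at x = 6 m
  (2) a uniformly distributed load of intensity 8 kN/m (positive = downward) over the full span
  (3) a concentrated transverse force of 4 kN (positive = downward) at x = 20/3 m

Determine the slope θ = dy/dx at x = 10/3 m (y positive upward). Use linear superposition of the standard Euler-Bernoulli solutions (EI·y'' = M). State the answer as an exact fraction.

Load 1 — applied couple M₀=3 kN·m at a=6 m (b=L-a=4):
  θ_1 = (M₀x²/(2L)+C₁)/EI  [x≤a] with C₁=M₀(3b²-L²)/(6L)=-13/5 = (3·(10/3)²/(2·10)+(-13/5))/20000 = -7/150000 rad
Load 2 — uniform load w=8 kN/m over full span:
  θ_2 = -w(L³-6Lx²+4x³)/(24EI) = -8·(10³-6·10·(10/3)²+4·(10/3)³)/(24·20000) = -13/1620 rad
Load 3 — point force P=4 kN at a=20/3 m (b=L-a=10/3):
  θ_3 = -Pb(L²-b²-3x²)/(6LEI)  [x≤a] = -4·(10/3)·(10²-(10/3)²-3·(10/3)²)/(6·10·20000) = -1/1620 rad
Superposition: θ = Σ θ_i = -35189/4050000 rad ≈ -0.008689 rad

θ(10/3) = -35189/4050000 rad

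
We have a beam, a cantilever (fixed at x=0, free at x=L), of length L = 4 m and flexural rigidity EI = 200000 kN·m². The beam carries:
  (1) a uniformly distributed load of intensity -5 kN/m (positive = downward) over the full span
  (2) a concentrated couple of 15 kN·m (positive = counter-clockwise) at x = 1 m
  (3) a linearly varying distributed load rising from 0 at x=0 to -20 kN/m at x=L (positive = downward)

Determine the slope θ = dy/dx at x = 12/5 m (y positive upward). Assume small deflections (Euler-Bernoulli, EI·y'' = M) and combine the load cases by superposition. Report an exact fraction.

Load 1 — uniform load w=-5 kN/m over full span:
  θ_1 = -wx(x²-3Lx+3L²)/(6EI) = -(-5)·(12/5)·((12/5)²-3·4·(12/5)+3·4²)/(6·200000) = 39/156250 rad
Load 2 — applied couple M₀=15 kN·m at a=1 m (b=L-a=3):
  θ_2 = M₀a/EI  [x>a] = 15·1/200000 = 3/40000 rad
Load 3 — triangular load w₀=-20 kN/m (0→w₀ over full span):
  θ_3 = (w₀Lx²/4-w₀L²x/3-w₀x⁴/(24L))/EI = ((-20)·4·(12/5)²/4-(-20)·4²·(12/5)/3-(-20)·(12/5)⁴/(24·4))/200000 = 577/781250 rad
Superposition: θ = Σ θ_i = 26579/25000000 rad ≈ 0.001063 rad

θ(12/5) = 26579/25000000 rad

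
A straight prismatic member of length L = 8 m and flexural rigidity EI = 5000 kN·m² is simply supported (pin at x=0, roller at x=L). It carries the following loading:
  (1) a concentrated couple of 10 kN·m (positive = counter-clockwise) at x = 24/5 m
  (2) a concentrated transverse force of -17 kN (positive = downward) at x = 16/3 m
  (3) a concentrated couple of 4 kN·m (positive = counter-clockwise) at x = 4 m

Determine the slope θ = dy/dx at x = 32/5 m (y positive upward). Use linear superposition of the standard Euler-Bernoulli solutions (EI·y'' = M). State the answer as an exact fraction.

Load 1 — applied couple M₀=10 kN·m at a=24/5 m (b=L-a=16/5):
  θ_1 = (M₀x²/(2L)-M₀(x-a)+C₁)/EI  [x>a] with C₁=M₀(3b²-L²)/(6L)=-104/15 = (10·(32/5)²/(2·8)-10·((32/5)-(24/5))+(-104/15))/5000 = 1/1875 rad
Load 2 — point force P=-17 kN at a=16/3 m (b=L-a=8/3):
  θ_2 = -Pa(2L²-6Lx+3x²+a²)/(6LEI)  [x>a] = -(-17)·(16/3)·(2·8²-6·8·(32/5)+3·(32/5)²+(16/3)²)/(6·8·5000) = -13328/1265625 rad
Load 3 — applied couple M₀=4 kN·m at a=4 m (b=L-a=4):
  θ_3 = (M₀x²/(2L)-M₀(x-a)+C₁)/EI  [x>a] with C₁=M₀(3b²-L²)/(6L)=-4/3 = (4·(32/5)²/(2·8)-4·((32/5)-4)+(-4/3))/5000 = -13/93750 rad
Superposition: θ = Σ θ_i = -25657/2531250 rad ≈ -0.010136 rad

θ(32/5) = -25657/2531250 rad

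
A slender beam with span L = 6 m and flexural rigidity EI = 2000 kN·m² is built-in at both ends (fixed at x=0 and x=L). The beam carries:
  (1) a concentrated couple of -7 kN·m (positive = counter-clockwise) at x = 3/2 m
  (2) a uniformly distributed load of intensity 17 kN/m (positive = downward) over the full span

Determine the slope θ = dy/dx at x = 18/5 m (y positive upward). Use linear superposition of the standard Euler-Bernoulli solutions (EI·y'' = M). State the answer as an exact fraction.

θ(18/5) = 8079/1000000 rad

Load 1 — applied couple M₀=-7 kN·m at a=3/2 m (b=L-a=9/2):
  θ_1 = (R_Ax²/2 - M_Ax - M₀(x-a))/EI  [x>a] with R_A=-21/16, M_A=21/16 = ((-21/16)·(18/5)²/2 - (21/16)·(18/5) - (-7)·((18/5)-(3/2)))/2000 = 147/200000 rad
Load 2 — uniform load w=17 kN/m over full span:
  θ_2 = -wx(L-x)(L-2x)/(12EI) = -17·(18/5)·(6-(18/5))·(6-2·(18/5))/(12·2000) = 459/62500 rad
Superposition: θ = Σ θ_i = 8079/1000000 rad ≈ 0.008079 rad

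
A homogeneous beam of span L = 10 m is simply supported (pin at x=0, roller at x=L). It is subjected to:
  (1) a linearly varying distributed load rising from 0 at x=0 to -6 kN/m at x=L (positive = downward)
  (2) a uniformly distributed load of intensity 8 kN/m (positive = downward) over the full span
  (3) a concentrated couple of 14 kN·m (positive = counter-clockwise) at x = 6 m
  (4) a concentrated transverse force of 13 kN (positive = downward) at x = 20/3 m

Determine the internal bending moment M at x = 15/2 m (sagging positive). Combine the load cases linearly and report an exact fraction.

M(15/2) = 2897/48 kN·m

Load 1 — triangular load w₀=-6 kN/m (0→w₀ over full span):
  M_1 = w₀Lx/6 - w₀x³/(6L) = (-6)·10·(15/2)/6 - (-6)·(15/2)³/(6·10) = -525/16 kN·m
Load 2 — uniform load w=8 kN/m over full span:
  M_2 = wx(L-x)/2 = 8·(15/2)·(10-(15/2))/2 = 75 kN·m
Load 3 — applied couple M₀=14 kN·m at a=6 m (b=L-a=4):
  M_3 = M₀x/L - M₀  [x>a] = 14·(15/2)/10 - 14 = -7/2 kN·m
Load 4 — point force P=13 kN at a=20/3 m (b=L-a=10/3):
  M_4 = Pa(L-x)/L  [x>a] = 13·(20/3)·(10-(15/2))/10 = 65/3 kN·m
Superposition: M = Σ M_i = 2897/48 kN·m ≈ 60.354167 kN·m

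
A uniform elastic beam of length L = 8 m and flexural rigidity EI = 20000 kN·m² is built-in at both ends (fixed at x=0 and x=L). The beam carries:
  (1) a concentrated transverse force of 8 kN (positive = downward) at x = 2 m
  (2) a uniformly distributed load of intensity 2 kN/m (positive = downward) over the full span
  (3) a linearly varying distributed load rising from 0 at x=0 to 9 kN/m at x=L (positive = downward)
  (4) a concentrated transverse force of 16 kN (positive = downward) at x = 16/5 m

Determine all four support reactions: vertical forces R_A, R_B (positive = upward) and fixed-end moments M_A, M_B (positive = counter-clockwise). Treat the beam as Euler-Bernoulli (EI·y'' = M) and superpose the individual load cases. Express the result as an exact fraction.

R_A = 17959/500 kN, M_A = 21487/375 kN·m, R_B = 20041/500 kN, M_B = -20533/375 kN·m

Load 1 — point force P=8 kN at a=2 m (b=L-a=6):
  R_A = Pb²(3a+b)/L³ = 8·6²·(3·2+6)/8³ = 27/4 kN
  M_A = Pab²/L² = 8·2·6²/8² = 9 kN·m
  R_B = Pa²(a+3b)/L³ = 8·2²·(2+3·6)/8³ = 5/4 kN
  M_B = -Pa²b/L² = -8·2²·6/8² = -3 kN·m
Load 2 — uniform load w=2 kN/m over full span:
  R_A = wL/2 = 2·8/2 = 8 kN
  M_A = wL²/12 = 2·8²/12 = 32/3 kN·m
  R_B = wL/2 = 2·8/2 = 8 kN
  M_B = -wL²/12 = -2·8²/12 = -32/3 kN·m
Load 3 — triangular load w₀=9 kN/m (0→w₀ over full span):
  R_A = 3w₀L/20 = 3·9·8/20 = 54/5 kN
  M_A = w₀L²/30 = 9·8²/30 = 96/5 kN·m
  R_B = 7w₀L/20 = 7·9·8/20 = 126/5 kN
  M_B = -w₀L²/20 = -9·8²/20 = -144/5 kN·m
Load 4 — point force P=16 kN at a=16/5 m (b=L-a=24/5):
  R_A = Pb²(3a+b)/L³ = 16·(24/5)²·(3·(16/5)+(24/5))/8³ = 1296/125 kN
  M_A = Pab²/L² = 16·(16/5)·(24/5)²/8² = 2304/125 kN·m
  R_B = Pa²(a+3b)/L³ = 16·(16/5)²·((16/5)+3·(24/5))/8³ = 704/125 kN
  M_B = -Pa²b/L² = -16·(16/5)²·(24/5)/8² = -1536/125 kN·m
Superposition: R_A = 17959/500 kN, M_A = 21487/375 kN·m, R_B = 20041/500 kN, M_B = -20533/375 kN·m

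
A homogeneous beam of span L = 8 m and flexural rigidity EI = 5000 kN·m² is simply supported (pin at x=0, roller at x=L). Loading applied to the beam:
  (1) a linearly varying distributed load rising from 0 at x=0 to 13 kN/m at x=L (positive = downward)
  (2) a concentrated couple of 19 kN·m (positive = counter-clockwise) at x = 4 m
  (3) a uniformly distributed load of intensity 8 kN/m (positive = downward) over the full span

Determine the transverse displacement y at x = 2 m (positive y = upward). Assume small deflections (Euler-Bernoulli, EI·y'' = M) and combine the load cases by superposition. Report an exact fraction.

Load 1 — triangular load w₀=13 kN/m (0→w₀ over full span):
  y_1 = -w₀x(7L⁴-10L²x²+3x⁴)/(360LEI) = -13·2·(7·8⁴-10·8²·2²+3·2⁴)/(360·8·5000) = -1417/30000 m
Load 2 — applied couple M₀=19 kN·m at a=4 m (b=L-a=4):
  y_2 = (M₀x³/(6L)+C₁x)/EI  [x≤a] with C₁=M₀(3b²-L²)/(6L)=-19/3 = (19·2³/(6·8)+(-19/3)·2)/5000 = -19/10000 m
Load 3 — uniform load w=8 kN/m over full span:
  y_3 = -wx(L³-2Lx²+x³)/(24EI) = -8·2·(8³-2·8·2²+2³)/(24·5000) = -38/625 m
Superposition: y = Σ y_i = -1649/15000 m ≈ -0.109933 m

y(2) = -1649/15000 m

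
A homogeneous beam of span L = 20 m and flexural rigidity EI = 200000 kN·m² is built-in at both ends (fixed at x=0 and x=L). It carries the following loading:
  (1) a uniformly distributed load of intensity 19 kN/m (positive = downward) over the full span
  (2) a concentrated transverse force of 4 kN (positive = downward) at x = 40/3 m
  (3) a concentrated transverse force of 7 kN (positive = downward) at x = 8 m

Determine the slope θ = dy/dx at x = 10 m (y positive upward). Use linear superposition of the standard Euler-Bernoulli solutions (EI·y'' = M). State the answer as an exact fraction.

θ(10) = 8/421875 rad

Load 1 — uniform load w=19 kN/m over full span:
  θ_1 = -wx(L-x)(L-2x)/(12EI) = -19·10·(20-10)·(20-2·10)/(12·200000) = 0 rad
Load 2 — point force P=4 kN at a=40/3 m (b=L-a=20/3):
  θ_2 = -Pb²x(2aL-(3a+b)x)/(2L³EI)  [x≤a] = -4·(20/3)²·10·(2·(40/3)·20-(3·(40/3)+(20/3))·10)/(2·20³·200000) = -1/27000 rad
Load 3 — point force P=7 kN at a=8 m (b=L-a=12):
  θ_3 = Pa²(L-x)(2bL-(3b+a)(L-x))/(2L³EI)  [x>a] = 7·8²·(20-10)·(2·12·20-(3·12+8)·(20-10))/(2·20³·200000) = 7/125000 rad
Superposition: θ = Σ θ_i = 8/421875 rad ≈ 0.000019 rad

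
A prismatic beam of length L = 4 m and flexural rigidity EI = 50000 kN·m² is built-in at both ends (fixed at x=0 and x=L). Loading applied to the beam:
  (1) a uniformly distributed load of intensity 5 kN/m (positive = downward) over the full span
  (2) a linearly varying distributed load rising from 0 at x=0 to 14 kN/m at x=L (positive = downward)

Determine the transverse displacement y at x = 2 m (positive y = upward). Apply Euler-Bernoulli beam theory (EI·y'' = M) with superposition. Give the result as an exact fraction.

y(2) = -1/6250 m

Load 1 — uniform load w=5 kN/m over full span:
  y_1 = -wx²(L-x)²/(24EI) = -5·2²·(4-2)²/(24·50000) = -1/15000 m
Load 2 — triangular load w₀=14 kN/m (0→w₀ over full span):
  y_2 = -w₀x²(L-x)²(x+2L)/(120LEI) = -14·2²·(4-2)²·(2+2·4)/(120·4·50000) = -7/75000 m
Superposition: y = Σ y_i = -1/6250 m ≈ -0.000160 m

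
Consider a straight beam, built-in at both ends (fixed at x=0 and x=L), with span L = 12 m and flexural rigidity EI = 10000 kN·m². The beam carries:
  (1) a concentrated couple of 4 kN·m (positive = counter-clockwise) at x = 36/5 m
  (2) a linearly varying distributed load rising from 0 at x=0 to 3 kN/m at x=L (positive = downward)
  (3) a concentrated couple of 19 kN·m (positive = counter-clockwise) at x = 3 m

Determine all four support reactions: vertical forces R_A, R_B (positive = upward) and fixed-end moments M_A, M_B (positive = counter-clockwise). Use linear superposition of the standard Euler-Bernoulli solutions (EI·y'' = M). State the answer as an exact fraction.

R_A = 6129/800 kN, M_A = 4847/400 kN·m, R_B = 8271/800 kN, M_B = -6073/400 kN·m

Load 1 — applied couple M₀=4 kN·m at a=36/5 m (b=L-a=24/5):
  R_A = 6M₀ab/L³ = 6·4·(36/5)·(24/5)/12³ = 12/25 kN
  M_A = M₀b(2a-b)/L² = 4·(24/5)·(2·(36/5)-(24/5))/12² = 32/25 kN·m
  R_B = -6M₀ab/L³ = -6·4·(36/5)·(24/5)/12³ = -12/25 kN
  M_B = M₀a(2b-a)/L² = 4·(36/5)·(2·(24/5)-(36/5))/12² = 12/25 kN·m
Load 2 — triangular load w₀=3 kN/m (0→w₀ over full span):
  R_A = 3w₀L/20 = 3·3·12/20 = 27/5 kN
  M_A = w₀L²/30 = 3·12²/30 = 72/5 kN·m
  R_B = 7w₀L/20 = 7·3·12/20 = 63/5 kN
  M_B = -w₀L²/20 = -3·12²/20 = -108/5 kN·m
Load 3 — applied couple M₀=19 kN·m at a=3 m (b=L-a=9):
  R_A = 6M₀ab/L³ = 6·19·3·9/12³ = 57/32 kN
  M_A = M₀b(2a-b)/L² = 19·9·(2·3-9)/12² = -57/16 kN·m
  R_B = -6M₀ab/L³ = -6·19·3·9/12³ = -57/32 kN
  M_B = M₀a(2b-a)/L² = 19·3·(2·9-3)/12² = 95/16 kN·m
Superposition: R_A = 6129/800 kN, M_A = 4847/400 kN·m, R_B = 8271/800 kN, M_B = -6073/400 kN·m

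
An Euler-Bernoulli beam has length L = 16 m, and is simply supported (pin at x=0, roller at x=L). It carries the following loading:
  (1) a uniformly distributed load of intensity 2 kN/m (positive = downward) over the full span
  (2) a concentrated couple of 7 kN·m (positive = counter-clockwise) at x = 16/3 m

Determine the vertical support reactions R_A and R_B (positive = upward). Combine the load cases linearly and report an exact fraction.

Load 1 — uniform load w=2 kN/m over full span:
  R_A = wL/2 = 2·16/2 = 16 kN
  R_B = wL/2 = 2·16/2 = 16 kN
Load 2 — applied couple M₀=7 kN·m at a=16/3 m (b=L-a=32/3):
  R_A = M₀/L = 7/16 kN
  R_B = -M₀/L = -7/16 kN
Superposition: R_A = 263/16 kN, R_B = 249/16 kN

R_A = 263/16 kN, R_B = 249/16 kN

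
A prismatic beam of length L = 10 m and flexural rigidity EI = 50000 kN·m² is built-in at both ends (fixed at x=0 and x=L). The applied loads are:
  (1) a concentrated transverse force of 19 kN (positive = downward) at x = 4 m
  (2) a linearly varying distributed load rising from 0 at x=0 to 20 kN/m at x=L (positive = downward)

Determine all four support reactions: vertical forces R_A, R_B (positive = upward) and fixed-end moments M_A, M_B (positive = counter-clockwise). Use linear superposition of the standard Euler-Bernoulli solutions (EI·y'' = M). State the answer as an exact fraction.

Load 1 — point force P=19 kN at a=4 m (b=L-a=6):
  R_A = Pb²(3a+b)/L³ = 19·6²·(3·4+6)/10³ = 1539/125 kN
  M_A = Pab²/L² = 19·4·6²/10² = 684/25 kN·m
  R_B = Pa²(a+3b)/L³ = 19·4²·(4+3·6)/10³ = 836/125 kN
  M_B = -Pa²b/L² = -19·4²·6/10² = -456/25 kN·m
Load 2 — triangular load w₀=20 kN/m (0→w₀ over full span):
  R_A = 3w₀L/20 = 3·20·10/20 = 30 kN
  M_A = w₀L²/30 = 20·10²/30 = 200/3 kN·m
  R_B = 7w₀L/20 = 7·20·10/20 = 70 kN
  M_B = -w₀L²/20 = -20·10²/20 = -100 kN·m
Superposition: R_A = 5289/125 kN, M_A = 7052/75 kN·m, R_B = 9586/125 kN, M_B = -2956/25 kN·m

R_A = 5289/125 kN, M_A = 7052/75 kN·m, R_B = 9586/125 kN, M_B = -2956/25 kN·m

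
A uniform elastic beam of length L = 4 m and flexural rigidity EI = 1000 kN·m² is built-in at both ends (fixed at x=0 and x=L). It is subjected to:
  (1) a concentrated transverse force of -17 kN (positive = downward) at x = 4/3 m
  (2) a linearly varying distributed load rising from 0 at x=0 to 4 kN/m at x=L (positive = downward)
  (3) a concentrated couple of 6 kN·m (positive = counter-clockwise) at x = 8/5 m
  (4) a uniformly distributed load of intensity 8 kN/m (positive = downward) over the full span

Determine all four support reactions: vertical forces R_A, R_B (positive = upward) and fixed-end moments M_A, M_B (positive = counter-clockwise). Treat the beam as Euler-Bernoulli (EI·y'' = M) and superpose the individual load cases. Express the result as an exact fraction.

Load 1 — point force P=-17 kN at a=4/3 m (b=L-a=8/3):
  R_A = Pb²(3a+b)/L³ = (-17)·(8/3)²·(3·(4/3)+(8/3))/4³ = -340/27 kN
  M_A = Pab²/L² = (-17)·(4/3)·(8/3)²/4² = -272/27 kN·m
  R_B = Pa²(a+3b)/L³ = (-17)·(4/3)²·((4/3)+3·(8/3))/4³ = -119/27 kN
  M_B = -Pa²b/L² = -(-17)·(4/3)²·(8/3)/4² = 136/27 kN·m
Load 2 — triangular load w₀=4 kN/m (0→w₀ over full span):
  R_A = 3w₀L/20 = 3·4·4/20 = 12/5 kN
  M_A = w₀L²/30 = 4·4²/30 = 32/15 kN·m
  R_B = 7w₀L/20 = 7·4·4/20 = 28/5 kN
  M_B = -w₀L²/20 = -4·4²/20 = -16/5 kN·m
Load 3 — applied couple M₀=6 kN·m at a=8/5 m (b=L-a=12/5):
  R_A = 6M₀ab/L³ = 6·6·(8/5)·(12/5)/4³ = 54/25 kN
  M_A = M₀b(2a-b)/L² = 6·(12/5)·(2·(8/5)-(12/5))/4² = 18/25 kN·m
  R_B = -6M₀ab/L³ = -6·6·(8/5)·(12/5)/4³ = -54/25 kN
  M_B = M₀a(2b-a)/L² = 6·(8/5)·(2·(12/5)-(8/5))/4² = 48/25 kN·m
Load 4 — uniform load w=8 kN/m over full span:
  R_A = wL/2 = 8·4/2 = 16 kN
  M_A = wL²/12 = 8·4²/12 = 32/3 kN·m
  R_B = wL/2 = 8·4/2 = 16 kN
  M_B = -wL²/12 = -8·4²/12 = -32/3 kN·m
Superposition: R_A = 5378/675 kN, M_A = 2326/675 kN·m, R_B = 10147/675 kN, M_B = -4664/675 kN·m

R_A = 5378/675 kN, M_A = 2326/675 kN·m, R_B = 10147/675 kN, M_B = -4664/675 kN·m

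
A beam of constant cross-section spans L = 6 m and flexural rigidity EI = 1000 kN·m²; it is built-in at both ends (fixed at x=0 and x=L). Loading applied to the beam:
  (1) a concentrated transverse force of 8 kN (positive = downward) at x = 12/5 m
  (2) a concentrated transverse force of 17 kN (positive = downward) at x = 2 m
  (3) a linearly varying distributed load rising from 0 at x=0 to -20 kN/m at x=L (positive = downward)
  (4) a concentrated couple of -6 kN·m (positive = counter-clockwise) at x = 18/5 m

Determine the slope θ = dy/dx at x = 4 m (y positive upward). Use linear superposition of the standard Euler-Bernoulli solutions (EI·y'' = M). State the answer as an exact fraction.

θ(4) = -6757/1687500 rad

Load 1 — point force P=8 kN at a=12/5 m (b=L-a=18/5):
  θ_1 = Pa²(L-x)(2bL-(3b+a)(L-x))/(2L³EI)  [x>a] = 8·(12/5)²·(6-4)·(2·(18/5)·6-(3·(18/5)+(12/5))·(6-4))/(2·6³·1000) = 56/15625 rad
Load 2 — point force P=17 kN at a=2 m (b=L-a=4):
  θ_2 = Pa²(L-x)(2bL-(3b+a)(L-x))/(2L³EI)  [x>a] = 17·2²·(6-4)·(2·4·6-(3·4+2)·(6-4))/(2·6³·1000) = 17/2700 rad
Load 3 — triangular load w₀=-20 kN/m (0→w₀ over full span):
  θ_3 = -w₀(2x(L-x)(L-2x)(x+2L)+x²(L-x)²)/(120LEI) = -(-20)·(2·4·(6-4)·(6-2·4)·(4+2·6)+4²·(6-4)²)/(120·6·1000) = -14/1125 rad
Load 4 — applied couple M₀=-6 kN·m at a=18/5 m (b=L-a=12/5):
  θ_4 = (R_Ax²/2 - M_Ax - M₀(x-a))/EI  [x>a] with R_A=-36/25, M_A=-48/25 = ((-36/25)·4²/2 - (-48/25)·4 - (-6)·(4-(18/5)))/1000 = -9/6250 rad
Superposition: θ = Σ θ_i = -6757/1687500 rad ≈ -0.004004 rad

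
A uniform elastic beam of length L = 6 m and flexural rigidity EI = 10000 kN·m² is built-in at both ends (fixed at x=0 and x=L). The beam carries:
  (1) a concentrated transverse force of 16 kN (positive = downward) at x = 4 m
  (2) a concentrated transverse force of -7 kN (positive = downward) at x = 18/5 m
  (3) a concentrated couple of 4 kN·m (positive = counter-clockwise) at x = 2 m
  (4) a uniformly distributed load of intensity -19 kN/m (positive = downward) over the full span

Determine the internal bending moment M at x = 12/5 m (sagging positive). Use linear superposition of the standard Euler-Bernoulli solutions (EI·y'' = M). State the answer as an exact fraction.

M(12/5) = -146159/5625 kN·m

Load 1 — point force P=16 kN at a=4 m (b=L-a=2):
  M_1 = Pb²(3a+b)x/L³ - Pab²/L²  [x≤a] = 16·2²·(3·4+2)·(12/5)/6³ - 16·4·2²/6² = 128/45 kN·m
Load 2 — point force P=-7 kN at a=18/5 m (b=L-a=12/5):
  M_2 = Pb²(3a+b)x/L³ - Pab²/L²  [x≤a] = (-7)·(12/5)²·(3·(18/5)+(12/5))·(12/5)/6³ - (-7)·(18/5)·(12/5)²/6² = -1176/625 kN·m
Load 3 — applied couple M₀=4 kN·m at a=2 m (b=L-a=4):
  M_3 = R_Ax - M_A - M₀  [x>a] with R_A=8/9, M_A=0 = (8/9)·(12/5) - 0 - 4 = -28/15 kN·m
Load 4 — uniform load w=-19 kN/m over full span:
  M_4 = wLx/2 - wL²/12 - wx²/2 = (-19)·6·(12/5)/2 - (-19)·6²/12 - (-19)·(12/5)²/2 = -627/25 kN·m
Superposition: M = Σ M_i = -146159/5625 kN·m ≈ -25.983822 kN·m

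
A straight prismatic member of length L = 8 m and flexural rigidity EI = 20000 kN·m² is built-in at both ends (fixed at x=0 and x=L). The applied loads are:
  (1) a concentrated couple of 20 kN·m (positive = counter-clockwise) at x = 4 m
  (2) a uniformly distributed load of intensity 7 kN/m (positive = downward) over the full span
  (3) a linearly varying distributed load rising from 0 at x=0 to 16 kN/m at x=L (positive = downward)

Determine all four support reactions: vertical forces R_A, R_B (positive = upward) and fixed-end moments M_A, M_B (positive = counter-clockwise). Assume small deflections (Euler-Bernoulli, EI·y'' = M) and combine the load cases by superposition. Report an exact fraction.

R_A = 1019/20 kN, M_A = 1147/15 kN·m, R_B = 1381/20 kN, M_B = -1253/15 kN·m

Load 1 — applied couple M₀=20 kN·m at a=4 m (b=L-a=4):
  R_A = 6M₀ab/L³ = 6·20·4·4/8³ = 15/4 kN
  M_A = M₀b(2a-b)/L² = 20·4·(2·4-4)/8² = 5 kN·m
  R_B = -6M₀ab/L³ = -6·20·4·4/8³ = -15/4 kN
  M_B = M₀a(2b-a)/L² = 20·4·(2·4-4)/8² = 5 kN·m
Load 2 — uniform load w=7 kN/m over full span:
  R_A = wL/2 = 7·8/2 = 28 kN
  M_A = wL²/12 = 7·8²/12 = 112/3 kN·m
  R_B = wL/2 = 7·8/2 = 28 kN
  M_B = -wL²/12 = -7·8²/12 = -112/3 kN·m
Load 3 — triangular load w₀=16 kN/m (0→w₀ over full span):
  R_A = 3w₀L/20 = 3·16·8/20 = 96/5 kN
  M_A = w₀L²/30 = 16·8²/30 = 512/15 kN·m
  R_B = 7w₀L/20 = 7·16·8/20 = 224/5 kN
  M_B = -w₀L²/20 = -16·8²/20 = -256/5 kN·m
Superposition: R_A = 1019/20 kN, M_A = 1147/15 kN·m, R_B = 1381/20 kN, M_B = -1253/15 kN·m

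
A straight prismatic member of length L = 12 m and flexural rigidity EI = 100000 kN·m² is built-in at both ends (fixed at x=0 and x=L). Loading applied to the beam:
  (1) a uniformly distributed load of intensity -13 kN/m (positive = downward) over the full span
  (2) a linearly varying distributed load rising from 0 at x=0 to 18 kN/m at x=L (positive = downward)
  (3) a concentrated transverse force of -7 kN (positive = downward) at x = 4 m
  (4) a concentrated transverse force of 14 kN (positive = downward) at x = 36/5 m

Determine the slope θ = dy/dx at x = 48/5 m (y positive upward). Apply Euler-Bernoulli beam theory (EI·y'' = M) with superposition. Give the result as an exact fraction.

θ(48/5) = -29033/117187500 rad

Load 1 — uniform load w=-13 kN/m over full span:
  θ_1 = -wx(L-x)(L-2x)/(12EI) = -(-13)·(48/5)·(12-(48/5))·(12-2·(48/5))/(12·100000) = -702/390625 rad
Load 2 — triangular load w₀=18 kN/m (0→w₀ over full span):
  θ_2 = -w₀(2x(L-x)(L-2x)(x+2L)+x²(L-x)²)/(120LEI) = -18·(2·(48/5)·(12-(48/5))·(12-2·(48/5))·((48/5)+2·12)+(48/5)²·(12-(48/5))²)/(120·12·100000) = 2592/1953125 rad
Load 3 — point force P=-7 kN at a=4 m (b=L-a=8):
  θ_3 = Pa²(L-x)(2bL-(3b+a)(L-x))/(2L³EI)  [x>a] = (-7)·4²·(12-(48/5))·(2·8·12-(3·8+4)·(12-(48/5)))/(2·12³·100000) = -91/937500 rad
Load 4 — point force P=14 kN at a=36/5 m (b=L-a=24/5):
  θ_4 = Pa²(L-x)(2bL-(3b+a)(L-x))/(2L³EI)  [x>a] = 14·(36/5)²·(12-(48/5))·(2·(24/5)·12-(3·(24/5)+(36/5))·(12-(48/5)))/(2·12³·100000) = 6237/19531250 rad
Superposition: θ = Σ θ_i = -29033/117187500 rad ≈ -0.000248 rad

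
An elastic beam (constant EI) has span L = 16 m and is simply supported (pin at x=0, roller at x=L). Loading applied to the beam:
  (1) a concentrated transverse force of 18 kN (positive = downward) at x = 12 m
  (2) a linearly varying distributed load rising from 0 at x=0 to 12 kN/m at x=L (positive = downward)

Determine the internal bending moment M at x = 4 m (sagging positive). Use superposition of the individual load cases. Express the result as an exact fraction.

M(4) = 138 kN·m

Load 1 — point force P=18 kN at a=12 m (b=L-a=4):
  M_1 = Pbx/L  [x≤a] = 18·4·4/16 = 18 kN·m
Load 2 — triangular load w₀=12 kN/m (0→w₀ over full span):
  M_2 = w₀Lx/6 - w₀x³/(6L) = 12·16·4/6 - 12·4³/(6·16) = 120 kN·m
Superposition: M = Σ M_i = 138 kN·m ≈ 138.000000 kN·m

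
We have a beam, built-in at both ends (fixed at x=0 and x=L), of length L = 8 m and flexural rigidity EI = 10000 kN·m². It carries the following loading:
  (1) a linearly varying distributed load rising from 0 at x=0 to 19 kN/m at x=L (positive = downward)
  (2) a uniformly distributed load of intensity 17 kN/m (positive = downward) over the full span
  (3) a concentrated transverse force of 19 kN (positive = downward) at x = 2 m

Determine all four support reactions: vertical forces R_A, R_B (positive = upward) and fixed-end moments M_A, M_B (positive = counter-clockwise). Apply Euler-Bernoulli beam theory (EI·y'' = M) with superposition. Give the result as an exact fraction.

Load 1 — triangular load w₀=19 kN/m (0→w₀ over full span):
  R_A = 3w₀L/20 = 3·19·8/20 = 114/5 kN
  M_A = w₀L²/30 = 19·8²/30 = 608/15 kN·m
  R_B = 7w₀L/20 = 7·19·8/20 = 266/5 kN
  M_B = -w₀L²/20 = -19·8²/20 = -304/5 kN·m
Load 2 — uniform load w=17 kN/m over full span:
  R_A = wL/2 = 17·8/2 = 68 kN
  M_A = wL²/12 = 17·8²/12 = 272/3 kN·m
  R_B = wL/2 = 17·8/2 = 68 kN
  M_B = -wL²/12 = -17·8²/12 = -272/3 kN·m
Load 3 — point force P=19 kN at a=2 m (b=L-a=6):
  R_A = Pb²(3a+b)/L³ = 19·6²·(3·2+6)/8³ = 513/32 kN
  M_A = Pab²/L² = 19·2·6²/8² = 171/8 kN·m
  R_B = Pa²(a+3b)/L³ = 19·2²·(2+3·6)/8³ = 95/32 kN
  M_B = -Pa²b/L² = -19·2²·6/8² = -57/8 kN·m
Superposition: R_A = 17093/160 kN, M_A = 6103/40 kN·m, R_B = 19867/160 kN, M_B = -19031/120 kN·m

R_A = 17093/160 kN, M_A = 6103/40 kN·m, R_B = 19867/160 kN, M_B = -19031/120 kN·m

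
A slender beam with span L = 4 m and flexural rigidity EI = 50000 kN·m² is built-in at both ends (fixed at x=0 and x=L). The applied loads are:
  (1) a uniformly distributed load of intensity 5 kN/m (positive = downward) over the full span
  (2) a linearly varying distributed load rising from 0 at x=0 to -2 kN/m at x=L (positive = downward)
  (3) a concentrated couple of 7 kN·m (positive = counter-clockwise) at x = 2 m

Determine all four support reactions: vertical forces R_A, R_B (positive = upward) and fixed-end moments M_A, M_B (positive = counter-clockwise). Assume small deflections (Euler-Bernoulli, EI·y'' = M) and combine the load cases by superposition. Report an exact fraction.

R_A = 457/40 kN, M_A = 147/20 kN·m, R_B = 183/40 kN, M_B = -199/60 kN·m

Load 1 — uniform load w=5 kN/m over full span:
  R_A = wL/2 = 5·4/2 = 10 kN
  M_A = wL²/12 = 5·4²/12 = 20/3 kN·m
  R_B = wL/2 = 5·4/2 = 10 kN
  M_B = -wL²/12 = -5·4²/12 = -20/3 kN·m
Load 2 — triangular load w₀=-2 kN/m (0→w₀ over full span):
  R_A = 3w₀L/20 = 3·(-2)·4/20 = -6/5 kN
  M_A = w₀L²/30 = (-2)·4²/30 = -16/15 kN·m
  R_B = 7w₀L/20 = 7·(-2)·4/20 = -14/5 kN
  M_B = -w₀L²/20 = -(-2)·4²/20 = 8/5 kN·m
Load 3 — applied couple M₀=7 kN·m at a=2 m (b=L-a=2):
  R_A = 6M₀ab/L³ = 6·7·2·2/4³ = 21/8 kN
  M_A = M₀b(2a-b)/L² = 7·2·(2·2-2)/4² = 7/4 kN·m
  R_B = -6M₀ab/L³ = -6·7·2·2/4³ = -21/8 kN
  M_B = M₀a(2b-a)/L² = 7·2·(2·2-2)/4² = 7/4 kN·m
Superposition: R_A = 457/40 kN, M_A = 147/20 kN·m, R_B = 183/40 kN, M_B = -199/60 kN·m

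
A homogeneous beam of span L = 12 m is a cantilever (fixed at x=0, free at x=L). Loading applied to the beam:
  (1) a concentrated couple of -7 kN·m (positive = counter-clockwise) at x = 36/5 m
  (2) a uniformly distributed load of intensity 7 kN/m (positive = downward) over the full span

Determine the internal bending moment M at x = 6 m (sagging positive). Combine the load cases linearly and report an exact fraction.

Load 1 — applied couple M₀=-7 kN·m at a=36/5 m (b=L-a=24/5):
  M_1 = M₀  [x≤a] = (-7) = -7 kN·m
Load 2 — uniform load w=7 kN/m over full span:
  M_2 = -w(L-x)²/2 = -7·(12-6)²/2 = -126 kN·m
Superposition: M = Σ M_i = -133 kN·m ≈ -133.000000 kN·m

M(6) = -133 kN·m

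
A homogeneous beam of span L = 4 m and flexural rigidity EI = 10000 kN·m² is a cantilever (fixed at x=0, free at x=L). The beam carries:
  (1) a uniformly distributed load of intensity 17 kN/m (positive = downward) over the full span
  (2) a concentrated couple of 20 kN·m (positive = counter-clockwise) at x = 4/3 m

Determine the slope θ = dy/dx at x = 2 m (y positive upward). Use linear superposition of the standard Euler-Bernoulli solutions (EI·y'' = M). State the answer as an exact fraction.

Load 1 — uniform load w=17 kN/m over full span:
  θ_1 = -wx(x²-3Lx+3L²)/(6EI) = -17·2·(2²-3·4·2+3·4²)/(6·10000) = -119/7500 rad
Load 2 — applied couple M₀=20 kN·m at a=4/3 m (b=L-a=8/3):
  θ_2 = M₀a/EI  [x>a] = 20·(4/3)/10000 = 1/375 rad
Superposition: θ = Σ θ_i = -33/2500 rad ≈ -0.013200 rad

θ(2) = -33/2500 rad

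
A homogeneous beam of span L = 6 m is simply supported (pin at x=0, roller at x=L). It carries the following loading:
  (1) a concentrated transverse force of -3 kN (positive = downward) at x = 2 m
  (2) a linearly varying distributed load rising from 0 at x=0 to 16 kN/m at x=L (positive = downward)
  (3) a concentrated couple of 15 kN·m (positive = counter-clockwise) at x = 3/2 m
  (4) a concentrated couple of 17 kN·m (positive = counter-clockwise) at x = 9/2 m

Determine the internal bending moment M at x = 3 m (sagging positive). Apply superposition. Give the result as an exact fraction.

M(3) = 34 kN·m

Load 1 — point force P=-3 kN at a=2 m (b=L-a=4):
  M_1 = Pa(L-x)/L  [x>a] = (-3)·2·(6-3)/6 = -3 kN·m
Load 2 — triangular load w₀=16 kN/m (0→w₀ over full span):
  M_2 = w₀Lx/6 - w₀x³/(6L) = 16·6·3/6 - 16·3³/(6·6) = 36 kN·m
Load 3 — applied couple M₀=15 kN·m at a=3/2 m (b=L-a=9/2):
  M_3 = M₀x/L - M₀  [x>a] = 15·3/6 - 15 = -15/2 kN·m
Load 4 — applied couple M₀=17 kN·m at a=9/2 m (b=L-a=3/2):
  M_4 = M₀x/L  [x≤a] = 17·3/6 = 17/2 kN·m
Superposition: M = Σ M_i = 34 kN·m ≈ 34.000000 kN·m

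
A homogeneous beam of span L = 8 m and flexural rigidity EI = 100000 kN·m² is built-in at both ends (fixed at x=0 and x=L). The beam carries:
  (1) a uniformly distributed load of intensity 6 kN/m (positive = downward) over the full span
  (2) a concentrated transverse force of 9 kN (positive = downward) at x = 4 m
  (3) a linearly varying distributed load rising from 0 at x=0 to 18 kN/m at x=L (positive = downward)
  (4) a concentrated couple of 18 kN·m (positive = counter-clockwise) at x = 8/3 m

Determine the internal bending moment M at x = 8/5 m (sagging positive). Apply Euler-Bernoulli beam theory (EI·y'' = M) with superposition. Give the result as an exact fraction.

M(8/5) = -457/125 kN·m

Load 1 — uniform load w=6 kN/m over full span:
  M_1 = wLx/2 - wL²/12 - wx²/2 = 6·8·(8/5)/2 - 6·8²/12 - 6·(8/5)²/2 = -32/25 kN·m
Load 2 — point force P=9 kN at a=4 m (b=L-a=4):
  M_2 = Pb²(3a+b)x/L³ - Pab²/L²  [x≤a] = 9·4²·(3·4+4)·(8/5)/8³ - 9·4·4²/8² = -9/5 kN·m
Load 3 — triangular load w₀=18 kN/m (0→w₀ over full span):
  M_3 = 3w₀Lx/20 - w₀L²/30 - w₀x³/(6L) = 3·18·8·(8/5)/20 - 18·8²/30 - 18·(8/5)³/(6·8) = -672/125 kN·m
Load 4 — applied couple M₀=18 kN·m at a=8/3 m (b=L-a=16/3):
  M_4 = R_Ax - M_A  [x≤a] with R_A=3, M_A=0 = 3·(8/5) - 0 = 24/5 kN·m
Superposition: M = Σ M_i = -457/125 kN·m ≈ -3.656000 kN·m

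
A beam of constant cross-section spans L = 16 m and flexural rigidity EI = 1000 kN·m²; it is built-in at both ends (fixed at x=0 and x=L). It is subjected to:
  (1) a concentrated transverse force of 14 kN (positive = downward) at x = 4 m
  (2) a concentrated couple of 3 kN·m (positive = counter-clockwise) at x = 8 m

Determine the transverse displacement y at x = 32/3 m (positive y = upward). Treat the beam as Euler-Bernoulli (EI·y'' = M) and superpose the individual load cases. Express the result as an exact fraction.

Load 1 — point force P=14 kN at a=4 m (b=L-a=12):
  y_1 = -Pa²(L-x)²(3bL-(3b+a)(L-x))/(6L³EI)  [x>a] = -14·4²·(16-(32/3))²·(3·12·16-(3·12+4)·(16-(32/3)))/(6·16³·1000) = -952/10125 m
Load 2 — applied couple M₀=3 kN·m at a=8 m (b=L-a=8):
  y_2 = (R_Ax³/6 - M_Ax²/2 - M₀(x-a)²/2)/EI  [x>a] with R_A=9/32, M_A=3/4 = ((9/32)·(32/3)³/6 - (3/4)·(32/3)²/2 - 3·((32/3)-8)²/2)/1000 = 4/1125 m
Superposition: y = Σ y_i = -916/10125 m ≈ -0.090469 m

y(32/3) = -916/10125 m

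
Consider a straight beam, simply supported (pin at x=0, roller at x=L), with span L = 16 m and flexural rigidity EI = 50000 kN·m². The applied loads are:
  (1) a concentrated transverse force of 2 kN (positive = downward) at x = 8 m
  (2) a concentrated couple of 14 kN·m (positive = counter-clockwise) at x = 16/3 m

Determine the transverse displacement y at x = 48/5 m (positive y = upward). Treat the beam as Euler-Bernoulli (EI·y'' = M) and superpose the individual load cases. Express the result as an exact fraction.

y(48/5) = -2816/3515625 m

Load 1 — point force P=2 kN at a=8 m (b=L-a=8):
  y_1 = -Pa(L-x)(2Lx-a²-x²)/(6LEI)  [x>a] = -2·8·(16-(48/5))·(2·16·(48/5)-8²-(48/5)²)/(6·16·50000) = -3776/1171875 m
Load 2 — applied couple M₀=14 kN·m at a=16/3 m (b=L-a=32/3):
  y_2 = (M₀x³/(6L)-M₀(x-a)²/2+C₁x)/EI  [x>a] with C₁=M₀(3b²-L²)/(6L)=112/9 = (14·(48/5)³/(6·16)-14·((48/5)-(16/3))²/2+(112/9)·(48/5))/50000 = 8512/3515625 m
Superposition: y = Σ y_i = -2816/3515625 m ≈ -0.000801 m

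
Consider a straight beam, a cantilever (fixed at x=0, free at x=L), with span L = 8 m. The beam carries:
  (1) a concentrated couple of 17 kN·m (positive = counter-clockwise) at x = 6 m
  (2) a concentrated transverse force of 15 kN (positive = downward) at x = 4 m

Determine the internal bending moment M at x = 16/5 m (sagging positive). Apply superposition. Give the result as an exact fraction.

Load 1 — applied couple M₀=17 kN·m at a=6 m (b=L-a=2):
  M_1 = M₀  [x≤a] = 17 = 17 kN·m
Load 2 — point force P=15 kN at a=4 m (b=L-a=4):
  M_2 = -P(a-x)  [x≤a] = -15·(4-(16/5)) = -12 kN·m
Superposition: M = Σ M_i = 5 kN·m ≈ 5.000000 kN·m

M(16/5) = 5 kN·m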